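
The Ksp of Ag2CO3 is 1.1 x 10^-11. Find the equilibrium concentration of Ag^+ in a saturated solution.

Ag2CO3(s) ⇌ 2 Ag^+ + CO3^2-
Ksp = [Ag^+]^2[CO3^2-]
If s mol/L of Ag2CO3 dissolves, [Ag^+] = 2s and [CO3^2-] = s.
So Ksp = (2s)^2 × s = 4s^3
Solving, s = (1.1 x 10^-11/4)^(1/3) = 1.40 × 10^-4 M
[Ag^+] = 2s = 2.8 × 10^-4 M

[Ag^+] = 2.8e-4 M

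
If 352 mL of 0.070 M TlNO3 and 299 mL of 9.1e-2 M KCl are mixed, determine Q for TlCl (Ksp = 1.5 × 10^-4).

Total volume = 352 + 299 = 651 mL.
[Tl^+] = 7.0 × 10^-2 × (352/651) = 3.78 × 10^-2 M
[Cl^-] = 9.1 × 10^-2 × (299/651) = 4.18 × 10^-2 M
TlCl(s) ⇌ Tl^+(aq) + Cl^-(aq), so Q = [Tl^+][Cl^-]
Q = (3.78 x 10^-2)(4.18 × 10^-2) = 1.6 × 10^-3
Q > Ksp, so TlCl will precipitate.

Q = 1.6 x 10^-3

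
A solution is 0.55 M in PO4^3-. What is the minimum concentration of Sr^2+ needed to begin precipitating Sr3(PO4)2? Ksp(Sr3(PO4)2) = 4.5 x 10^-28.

Sr3(PO4)2(s) <=> 3 Sr^2+(aq) + 2 PO4^3-(aq)
Ksp = [Sr^2+]^3[PO4^3-]^2
Precipitation begins when Q = Ksp. With [PO4^3-] = 0.55 M:
4.5 x 10^-28 = (0.55)^2 × [Sr^2+]^3
[Sr^2+] = (4.5 x 10^-28 / 3.03 × 10^-1)^(1/3) = 1.1 × 10^-9 M

1.1 × 10^-9 M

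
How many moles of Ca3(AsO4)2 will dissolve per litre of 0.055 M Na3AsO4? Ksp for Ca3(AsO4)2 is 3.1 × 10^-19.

Ca3(AsO4)2(s) ⇌ 3 Ca^2+ + 2 AsO4^3-
Ksp = [Ca^2+]^3[AsO4^3-]^2
Let s be the molar solubility in this solution. [Ca^2+] = 3s, [AsO4^3-] = 0.055 + 2s ≈ 0.055 (common-ion effect: AsO4^3- is already 0.055 M).
Ksp ≈ (3s)^3 × (0.055)^2
s = 1.6 x 10^-6 M
Check: 2s = 3.1 x 10^-6 ≪ 0.055, so the approximation is valid.

s = 1.6 × 10^-6 M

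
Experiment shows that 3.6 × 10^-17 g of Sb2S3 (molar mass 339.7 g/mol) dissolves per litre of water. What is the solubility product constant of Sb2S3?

Molar solubility s = (3.6 × 10^-17 g/L) / (339.7 g/mol) = 1.06 x 10^-19 M.
Sb2S3(s) ⇌ 2 Sb^3+ + 3 S^2-
With molar solubility s: [Sb^3+] = 2s, [S^2-] = 3s.
Ksp = [Sb^3+]^2[S^2-]^3
Ksp = (2s)^2(3s)^3 = 108s^5
With s = 1.06 × 10^-19: Ksp = 1.4 × 10^-93

Ksp = 1.4 × 10^-93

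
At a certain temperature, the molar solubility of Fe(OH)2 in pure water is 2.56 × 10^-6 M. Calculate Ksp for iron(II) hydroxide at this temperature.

Ksp = 6.71e-17

Fe(OH)2(s) ⇌ Fe^2+ + 2 OH^-
If s mol/L of Fe(OH)2 dissolves, [Fe^2+] = s and [OH^-] = 2s.
Ksp = [Fe^2+][OH^-]^2
Substituting: Ksp = s(2s)^2 = 4s^3
Ksp = 4 × (2.56 × 10^-6)^3 = 6.71 × 10^-17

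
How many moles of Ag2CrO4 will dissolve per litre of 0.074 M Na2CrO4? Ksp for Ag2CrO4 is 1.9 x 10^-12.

s = 2.5 × 10^-6 M

Ag2CrO4(s) <=> 2 Ag^+(aq) + CrO4^2-(aq)
Ksp = [Ag^+]^2[CrO4^2-]
Let s be the molar solubility in this solution. [Ag^+] = 2s, [CrO4^2-] = 0.074 + s ≈ 0.074 (Ksp is small, so little additional dissolves).
Ksp ≈ (2s)^2 × 0.074
s = 2.5 x 10^-6 M
Check: s = 2.5 × 10^-6 ≪ 0.074, so the approximation is valid.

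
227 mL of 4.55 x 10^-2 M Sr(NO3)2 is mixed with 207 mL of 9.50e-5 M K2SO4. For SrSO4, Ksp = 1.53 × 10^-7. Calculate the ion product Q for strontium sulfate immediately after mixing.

Total volume = 227 + 207 = 434 mL.
[Sr^2+] = 4.55 × 10^-2 × (227/434) = 2.380 × 10^-2 M
[SO4^2-] = 9.50 × 10^-5 × (207/434) = 4.531 × 10^-5 M
SrSO4(s) <=> Sr^2+(aq) + SO4^2-(aq), so Q = [Sr^2+][SO4^2-]
Q = (2.380 x 10^-2)(4.531 × 10^-5) = 1.08 x 10^-6
Q > Ksp, so SrSO4 will precipitate.

1.08 × 10^-6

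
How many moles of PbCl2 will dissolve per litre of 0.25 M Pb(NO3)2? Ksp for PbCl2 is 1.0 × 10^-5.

PbCl2(s) ⇌ Pb^2+(aq) + 2 Cl^-(aq)
Ksp = [Pb^2+][Cl^-]^2
Let s be the molar solubility in this solution. [Pb^2+] = 0.25 + s ≈ 0.25, [Cl^-] = 2s (since Pb^2+ from Pb(NO3)2 dominates).
Ksp ≈ 0.25 × (2s)^2
s = 3.2 x 10^-3 M
Check: s = 3.2 x 10^-3 ≪ 0.25, so the approximation is valid.

3.2 x 10^-3 M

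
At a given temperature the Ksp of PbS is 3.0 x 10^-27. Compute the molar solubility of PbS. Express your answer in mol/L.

PbS(s) ⇌ Pb^2+(aq) + S^2-(aq)
Ksp = [Pb^2+][S^2-]
For each mole of PbS that dissolves: [Pb^2+] = s, [S^2-] = s.
Ksp = s × s = s^2
s = (3.0 x 10^-27)^(1/2) = 5.5 x 10^-14 M

s ≈ 5.5 × 10^-14 M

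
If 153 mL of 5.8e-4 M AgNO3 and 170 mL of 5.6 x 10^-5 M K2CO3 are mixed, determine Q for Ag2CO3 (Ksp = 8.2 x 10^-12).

Total volume = 153 + 170 = 323 mL.
[Ag^+] = 5.8 × 10^-4 × (153/323) = 2.75 × 10^-4 M
[CO3^2-] = 5.6 × 10^-5 × (170/323) = 2.95 × 10^-5 M
Ag2CO3(s) ⇌ 2 Ag^+(aq) + CO3^2-(aq), so Q = [Ag^+]^2[CO3^2-]
Q = (2.75 × 10^-4)^2(2.95 x 10^-5) = 2.2 × 10^-12
Q < Ksp, so no precipitate of Ag2CO3 forms.

Q ≈ 2.2 x 10^-12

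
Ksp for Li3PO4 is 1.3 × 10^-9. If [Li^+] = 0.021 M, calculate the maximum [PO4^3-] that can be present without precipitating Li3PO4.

Li3PO4(s) ⇌ 3 Li^+(aq) + PO4^3-(aq)
Ksp = [Li^+]^3[PO4^3-]
Precipitation begins when Q = Ksp. With [Li^+] = 0.021 M:
1.3 × 10^-9 = (0.021)^3 × [PO4^3-]
[PO4^3-] = (1.3 × 10^-9 / 9.26 × 10^-6) = 1.4 × 10^-4 M

[PO4^3-] = 1.4e-4 M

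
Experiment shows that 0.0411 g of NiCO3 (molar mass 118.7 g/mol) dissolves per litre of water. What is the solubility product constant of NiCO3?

Molar solubility s = (4.11 × 10^-2 g/L) / (118.7 g/mol) = 3.463 × 10^-4 M.
NiCO3(s) ⇌ Ni^2+ + CO3^2-
If s mol/L of NiCO3 dissolves, [Ni^2+] = s and [CO3^2-] = s.
Ksp = [Ni^2+][CO3^2-]
Ksp = s^2
With s = 3.463 × 10^-4: Ksp = 1.20 × 10^-7

1.20e-7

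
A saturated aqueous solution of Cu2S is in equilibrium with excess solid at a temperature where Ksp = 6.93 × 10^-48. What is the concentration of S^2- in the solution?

Cu2S(s) ⇌ 2 Cu^+ + S^2-
Ksp = [Cu^+]^2[S^2-]
With molar solubility s: [Cu^+] = 2s, [S^2-] = s.
Substituting: Ksp = (2s)^2s = 4s^3
s = (6.93 × 10^-48 / 4)^(1/3) = 1.201 × 10^-16 M
[S^2-] = s = 1.20 x 10^-16 M

[S^2-] ≈ 1.20e-16 M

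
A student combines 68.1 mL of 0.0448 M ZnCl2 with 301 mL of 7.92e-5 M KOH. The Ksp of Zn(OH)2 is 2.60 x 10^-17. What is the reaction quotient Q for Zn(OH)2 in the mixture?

Total volume = 68.1 + 301 = 369.1 mL.
[Zn^2+] = 4.48 x 10^-2 × (68.1/369.1) = 8.266 × 10^-3 M
[OH^-] = 7.92 × 10^-5 × (301/369.1) = 6.459 × 10^-5 M
Zn(OH)2(s) <=> Zn^2+ + 2 OH^-, so Q = [Zn^2+][OH^-]^2
Q = (8.266 x 10^-3)(6.459 x 10^-5)^2 = 3.45 x 10^-11
Q > Ksp, so Zn(OH)2 will precipitate.

3.45 × 10^-11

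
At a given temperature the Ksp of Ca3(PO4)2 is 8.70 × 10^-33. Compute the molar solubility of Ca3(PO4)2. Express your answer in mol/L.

s ≈ 1.52 × 10^-7 M

Ca3(PO4)2(s) <=> 3 Ca^2+ + 2 PO4^3-
Ksp = [Ca^2+]^3[PO4^3-]^2
Let s = molar solubility. Then [Ca^2+] = 3s and [PO4^3-] = 2s.
So Ksp = (3s)^3 × (2s)^2 = 108s^5
s^5 = 8.70 × 10^-33 / 108, so s = 1.52 × 10^-7 M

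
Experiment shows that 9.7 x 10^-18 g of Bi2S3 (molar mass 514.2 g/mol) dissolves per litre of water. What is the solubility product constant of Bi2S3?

Molar solubility s = (9.7 × 10^-18 g/L) / (514.2 g/mol) = 1.89 x 10^-20 M.
Bi2S3(s) ⇌ 2 Bi^3+(aq) + 3 S^2-(aq)
With molar solubility s: [Bi^3+] = 2s, [S^2-] = 3s.
Ksp = [Bi^3+]^2[S^2-]^3
Ksp = (2s)^2(3s)^3 = 108s^5
Ksp = 108 × (1.89 × 10^-20)^5 = 2.6 x 10^-97

Ksp ≈ 2.6 × 10^-97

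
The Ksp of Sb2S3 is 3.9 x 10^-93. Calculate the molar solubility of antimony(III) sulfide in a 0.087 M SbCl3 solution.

Sb2S3(s) <=> 2 Sb^3+(aq) + 3 S^2-(aq)
Ksp = [Sb^3+]^2[S^2-]^3
If s mol/L dissolves here, [Sb^3+] = 0.087 + 2s ≈ 0.087, [S^2-] = 3s (common-ion effect: Sb^3+ is already 0.087 M).
Ksp ≈ (0.087)^2 × (3s)^3
s = 2.7 x 10^-31 M
Check: 2s = 5.3 × 10^-31 ≪ 0.087, so the approximation is valid.

s = 2.7 × 10^-31 M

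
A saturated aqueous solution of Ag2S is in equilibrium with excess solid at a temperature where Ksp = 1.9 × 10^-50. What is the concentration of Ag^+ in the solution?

[Ag^+] = 3.4 × 10^-17 M

Ag2S(s) ⇌ 2 Ag^+ + S^2-
Ksp = [Ag^+]^2[S^2-]
For each mole of Ag2S that dissolves: [Ag^+] = 2s, [S^2-] = s.
So Ksp = (2s)^2 × s = 4s^3
Solving, s = (1.9 × 10^-50/4)^(1/3) = 1.68 × 10^-17 M
[Ag^+] = 2s = 3.4 × 10^-17 M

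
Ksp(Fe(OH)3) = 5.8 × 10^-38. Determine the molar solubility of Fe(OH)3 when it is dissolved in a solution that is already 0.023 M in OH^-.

Fe(OH)3(s) ⇌ Fe^3+ + 3 OH^-
Ksp = [Fe^3+][OH^-]^3
Let s be the molar solubility in this solution. [Fe^3+] = s, [OH^-] = 0.023 + 3s ≈ 0.023 (common-ion effect: OH^- is already 0.023 M).
Ksp ≈ s × (0.023)^3
s = 4.8 × 10^-33 M
Check: 3s = 1.4 × 10^-32 ≪ 0.023, so the approximation is valid.

s = 4.8 × 10^-33 M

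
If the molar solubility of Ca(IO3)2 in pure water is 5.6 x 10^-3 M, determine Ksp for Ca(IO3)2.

Ca(IO3)2(s) ⇌ Ca^2+(aq) + 2 IO3^-(aq)
If s mol/L of Ca(IO3)2 dissolves, [Ca^2+] = s and [IO3^-] = 2s.
Ksp = [Ca^2+][IO3^-]^2
Substituting: Ksp = s(2s)^2 = 4s^3
Ksp = 4 × (5.6 × 10^-3)^3 = 7.0 x 10^-7

Ksp ≈ 7.0 × 10^-7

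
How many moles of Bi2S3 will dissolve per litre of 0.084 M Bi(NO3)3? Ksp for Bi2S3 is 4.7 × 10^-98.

s = 6.3e-33 M

Bi2S3(s) ⇌ 2 Bi^3+(aq) + 3 S^2-(aq)
Ksp = [Bi^3+]^2[S^2-]^3
If s mol/L dissolves here, [Bi^3+] = 0.084 + 2s ≈ 0.084, [S^2-] = 3s (since Bi^3+ from Bi(NO3)3 dominates).
Ksp ≈ (0.084)^2 × (3s)^3
s = 6.3 × 10^-33 M
Check: 2s = 1.3 × 10^-32 ≪ 0.084, so the approximation is valid.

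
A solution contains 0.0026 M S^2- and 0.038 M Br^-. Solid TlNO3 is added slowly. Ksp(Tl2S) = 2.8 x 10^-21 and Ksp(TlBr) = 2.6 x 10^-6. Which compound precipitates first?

Tl2S

Each salt begins to precipitate when Q = Ksp, i.e. when [Tl^+] reaches its threshold.
For Tl2S: 2.8 x 10^-21 = 0.0026 × [Tl^+]^2  ⇒  [Tl^+] = 1.0 × 10^-9 M.
For TlBr: 2.6 x 10^-6 = 0.038 × [Tl^+]  ⇒  [Tl^+] = 6.8 x 10^-5 M.
The salt with the lower threshold [Tl^+] precipitates first: Tl2S.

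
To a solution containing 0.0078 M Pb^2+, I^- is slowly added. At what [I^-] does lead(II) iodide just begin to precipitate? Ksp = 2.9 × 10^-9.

[I^-] = 6.1 × 10^-4 M

PbI2(s) ⇌ Pb^2+ + 2 I^-
Ksp = [Pb^2+][I^-]^2
Precipitation begins when Q = Ksp. With [Pb^2+] = 0.0078 M:
2.9 × 10^-9 = (0.0078) × [I^-]^2
[I^-] = (2.9 × 10^-9 / 7.8 × 10^-3)^(1/2) = 6.1 × 10^-4 M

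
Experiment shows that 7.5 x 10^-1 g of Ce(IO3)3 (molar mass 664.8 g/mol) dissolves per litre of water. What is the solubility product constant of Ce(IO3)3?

Molar solubility s = (7.5 × 10^-1 g/L) / (664.8 g/mol) = 1.13 × 10^-3 M.
Ce(IO3)3(s) <=> Ce^3+ + 3 IO3^-
For each mole of Ce(IO3)3 that dissolves: [Ce^3+] = s, [IO3^-] = 3s.
Ksp = [Ce^3+][IO3^-]^3
So Ksp = s × (3s)^3 = 27s^4
With s = 1.13 × 10^-3: Ksp = 4.4 x 10^-11

Ksp = 4.4 × 10^-11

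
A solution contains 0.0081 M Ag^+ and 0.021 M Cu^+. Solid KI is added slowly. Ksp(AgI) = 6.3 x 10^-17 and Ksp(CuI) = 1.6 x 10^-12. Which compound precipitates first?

Each salt begins to precipitate when Q = Ksp, i.e. when [I^-] reaches its threshold.
For AgI: 6.3 x 10^-17 = 0.0081 × [I^-]  ⇒  [I^-] = 7.8 x 10^-15 M.
For CuI: 1.6 x 10^-12 = 0.021 × [I^-]  ⇒  [I^-] = 7.6 × 10^-11 M.
The salt with the lower threshold [I^-] precipitates first: AgI.

AgI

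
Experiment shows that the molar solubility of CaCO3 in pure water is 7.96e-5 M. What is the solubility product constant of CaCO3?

CaCO3(s) <=> Ca^2+ + CO3^2-
For each mole of CaCO3 that dissolves: [Ca^2+] = s, [CO3^2-] = s.
Ksp = [Ca^2+][CO3^2-]
Ksp = (s)(s) = s^2
With s = 7.96 × 10^-5: Ksp = 6.34 x 10^-9

6.34 × 10^-9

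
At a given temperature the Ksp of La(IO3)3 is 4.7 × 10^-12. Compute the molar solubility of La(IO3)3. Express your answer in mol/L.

La(IO3)3(s) ⇌ La^3+ + 3 IO3^-
Ksp = [La^3+][IO3^-]^3
Let s = molar solubility. Then [La^3+] = s and [IO3^-] = 3s.
So Ksp = s × (3s)^3 = 27s^4
Solving, s = (4.7 × 10^-12/27)^(1/4) = 6.5 × 10^-4 M

s = 6.5 x 10^-4 M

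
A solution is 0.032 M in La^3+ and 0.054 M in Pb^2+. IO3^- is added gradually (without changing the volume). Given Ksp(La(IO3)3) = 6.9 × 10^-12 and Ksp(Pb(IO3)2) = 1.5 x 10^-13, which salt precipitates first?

Pb(IO3)2

Precipitation of each salt starts when its ion product equals its Ksp.
For La(IO3)3: 6.9 × 10^-12 = 0.032 × [IO3^-]^3  ⇒  [IO3^-] = 6.0 × 10^-4 M.
For Pb(IO3)2: 1.5 x 10^-13 = 0.054 × [IO3^-]^2  ⇒  [IO3^-] = 1.7 x 10^-6 M.
The salt with the lower threshold [IO3^-] precipitates first: Pb(IO3)2.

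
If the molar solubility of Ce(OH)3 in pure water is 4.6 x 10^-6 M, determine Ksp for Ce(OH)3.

Ce(OH)3(s) ⇌ Ce^3+(aq) + 3 OH^-(aq)
With molar solubility s: [Ce^3+] = s, [OH^-] = 3s.
Ksp = [Ce^3+][OH^-]^3
Substituting: Ksp = s(3s)^3 = 27s^4
With s = 4.6 × 10^-6: Ksp = 1.2 x 10^-20

Ksp ≈ 1.2e-20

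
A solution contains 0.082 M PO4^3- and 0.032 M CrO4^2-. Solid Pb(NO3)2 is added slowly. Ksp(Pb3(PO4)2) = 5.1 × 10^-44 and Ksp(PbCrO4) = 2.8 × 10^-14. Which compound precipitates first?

Precipitation of each salt starts when its ion product equals its Ksp.
For Pb3(PO4)2: 5.1 × 10^-44 = (0.082)^2 × [Pb^2+]^3  ⇒  [Pb^2+] = 2.0 × 10^-14 M.
For PbCrO4: 2.8 × 10^-14 = 0.032 × [Pb^2+]  ⇒  [Pb^2+] = 8.8 × 10^-13 M.
The salt with the lower threshold [Pb^2+] precipitates first: Pb3(PO4)2.

Pb3(PO4)2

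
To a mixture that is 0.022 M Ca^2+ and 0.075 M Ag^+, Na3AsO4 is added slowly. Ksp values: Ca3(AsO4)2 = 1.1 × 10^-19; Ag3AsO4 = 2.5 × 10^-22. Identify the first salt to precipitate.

Each salt begins to precipitate when Q = Ksp, i.e. when [AsO4^3-] reaches its threshold.
For Ca3(AsO4)2: 1.1 × 10^-19 = (0.022)^3 × [AsO4^3-]^2  ⇒  [AsO4^3-] = 1.0 x 10^-7 M.
For Ag3AsO4: 2.5 × 10^-22 = (0.075)^3 × [AsO4^3-]  ⇒  [AsO4^3-] = 5.9 × 10^-19 M.
The salt with the lower threshold [AsO4^3-] precipitates first: Ag3AsO4.

Ag3AsO4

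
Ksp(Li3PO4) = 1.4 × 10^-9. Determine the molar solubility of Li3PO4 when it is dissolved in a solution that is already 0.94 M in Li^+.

s = 1.7e-9 M

Li3PO4(s) ⇌ 3 Li^+ + PO4^3-
Ksp = [Li^+]^3[PO4^3-]
Let s = moles of Li3PO4 that dissolve per litre. [Li^+] = 0.94 + 3s ≈ 0.94, [PO4^3-] = s (since the Li^+ already present dominates).
Ksp ≈ (0.94)^3 × s
s = 1.7 × 10^-9 M
Check: 3s = 5.1 x 10^-9 ≪ 0.94, so the approximation is valid.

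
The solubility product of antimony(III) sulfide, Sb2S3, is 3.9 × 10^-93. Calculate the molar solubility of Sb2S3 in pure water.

Sb2S3(s) ⇌ 2 Sb^3+ + 3 S^2-
Ksp = [Sb^3+]^2[S^2-]^3
If s mol/L of Sb2S3 dissolves, [Sb^3+] = 2s and [S^2-] = 3s.
So Ksp = (2s)^2 × (3s)^3 = 108s^5
s = (3.9 × 10^-93 / 108)^(1/5) = 1.3 x 10^-19 M

s ≈ 1.3 × 10^-19 M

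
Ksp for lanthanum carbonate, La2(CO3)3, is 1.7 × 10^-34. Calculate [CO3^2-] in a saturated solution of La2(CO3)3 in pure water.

2.1e-7 M

La2(CO3)3(s) ⇌ 2 La^3+ + 3 CO3^2-
Ksp = [La^3+]^2[CO3^2-]^3
With molar solubility s: [La^3+] = 2s, [CO3^2-] = 3s.
Substituting: Ksp = (2s)^2(3s)^3 = 108s^5
Solving, s = (1.7 × 10^-34/108)^(1/5) = 6.91 × 10^-8 M
[CO3^2-] = 3s = 2.1 × 10^-7 M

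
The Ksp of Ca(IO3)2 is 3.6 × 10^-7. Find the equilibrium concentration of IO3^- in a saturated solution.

[IO3^-] = 9.0 × 10^-3 M

Ca(IO3)2(s) ⇌ Ca^2+(aq) + 2 IO3^-(aq)
Ksp = [Ca^2+][IO3^-]^2
With molar solubility s: [Ca^2+] = s, [IO3^-] = 2s.
So Ksp = s × (2s)^2 = 4s^3
s = (3.6 × 10^-7 / 4)^(1/3) = 4.48 × 10^-3 M
[IO3^-] = 2s = 9.0 x 10^-3 M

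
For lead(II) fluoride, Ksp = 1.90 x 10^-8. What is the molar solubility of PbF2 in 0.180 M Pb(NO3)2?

s = 1.62e-4 M

PbF2(s) ⇌ Pb^2+(aq) + 2 F^-(aq)
Ksp = [Pb^2+][F^-]^2
Let s be the molar solubility in this solution. [Pb^2+] = 0.180 + s ≈ 0.180, [F^-] = 2s (common-ion effect: Pb^2+ is already 0.180 M).
Ksp ≈ 0.180 × (2s)^2
s = 1.62 × 10^-4 M
Check: s = 1.6 × 10^-4 ≪ 0.180, so the approximation is valid.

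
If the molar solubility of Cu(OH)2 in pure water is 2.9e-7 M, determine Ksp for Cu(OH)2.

Ksp = 9.8 x 10^-20

Cu(OH)2(s) ⇌ Cu^2+ + 2 OH^-
Let s = molar solubility. Then [Cu^2+] = s and [OH^-] = 2s.
Ksp = [Cu^2+][OH^-]^2
Ksp = s(2s)^2 = 4s^3
Ksp = 4 × (2.9 × 10^-7)^3 = 9.8 × 10^-20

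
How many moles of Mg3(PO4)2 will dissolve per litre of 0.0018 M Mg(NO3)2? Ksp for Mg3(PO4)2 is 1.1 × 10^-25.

2.2 x 10^-9 M

Mg3(PO4)2(s) <=> 3 Mg^2+ + 2 PO4^3-
Ksp = [Mg^2+]^3[PO4^3-]^2
Let s = moles of Mg3(PO4)2 that dissolve per litre. [Mg^2+] = 0.0018 + 3s ≈ 0.0018, [PO4^3-] = 2s (common-ion effect: Mg^2+ is already 0.0018 M).
Ksp ≈ (0.0018)^3 × (2s)^2
s = 2.2 × 10^-9 M
Check: 3s = 6.5 × 10^-9 ≪ 0.0018, so the approximation is valid.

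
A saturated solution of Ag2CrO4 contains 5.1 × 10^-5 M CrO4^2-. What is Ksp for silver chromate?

Ag2CrO4(s) <=> 2 Ag^+(aq) + CrO4^2-(aq)
Stoichiometry gives [Ag^+] = (2/1)[CrO4^2-] = 1.02 x 10^-4 M.
Ksp = [Ag^+]^2[CrO4^2-]
Ksp = (1.02 x 10^-4)^2 × 5.1 x 10^-5 = 5.3 × 10^-13

Ksp ≈ 5.3 x 10^-13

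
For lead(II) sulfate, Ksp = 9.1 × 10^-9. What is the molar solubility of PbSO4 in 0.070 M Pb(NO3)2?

1.3 × 10^-7 M

PbSO4(s) <=> Pb^2+(aq) + SO4^2-(aq)
Ksp = [Pb^2+][SO4^2-]
Let s be the molar solubility in this solution. [Pb^2+] = 0.070 + s ≈ 0.070, [SO4^2-] = s (since Pb^2+ from Pb(NO3)2 dominates).
Ksp ≈ 0.070 × s
s = 1.3 × 10^-7 M
Check: s = 1.3 × 10^-7 ≪ 0.070, so the approximation is valid.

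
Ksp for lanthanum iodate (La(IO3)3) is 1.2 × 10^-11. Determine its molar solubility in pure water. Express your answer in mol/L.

La(IO3)3(s) <=> La^3+(aq) + 3 IO3^-(aq)
Ksp = [La^3+][IO3^-]^3
For each mole of La(IO3)3 that dissolves: [La^3+] = s, [IO3^-] = 3s.
Ksp = s(3s)^3 = 27s^4
s = (1.2 × 10^-11 / 27)^(1/4) = 8.2 × 10^-4 M

s ≈ 8.2e-4 M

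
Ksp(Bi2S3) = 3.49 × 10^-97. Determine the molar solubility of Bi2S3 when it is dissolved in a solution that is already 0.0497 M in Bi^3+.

s ≈ 1.74 × 10^-32 M

Bi2S3(s) ⇌ 2 Bi^3+ + 3 S^2-
Ksp = [Bi^3+]^2[S^2-]^3
If s mol/L dissolves here, [Bi^3+] = 0.0497 + 2s ≈ 0.0497, [S^2-] = 3s (since the Bi^3+ already present dominates).
Ksp ≈ (0.0497)^2 × (3s)^3
s = 1.74 x 10^-32 M
Check: 2s = 3.5 × 10^-32 ≪ 0.0497, so the approximation is valid.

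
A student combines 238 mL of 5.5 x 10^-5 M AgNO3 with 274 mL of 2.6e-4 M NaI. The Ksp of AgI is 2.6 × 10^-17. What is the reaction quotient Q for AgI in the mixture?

Q = 3.6 × 10^-9

Total volume = 238 + 274 = 512 mL.
[Ag^+] = 5.5 x 10^-5 × (238/512) = 2.56 x 10^-5 M
[I^-] = 2.6 x 10^-4 × (274/512) = 1.39 × 10^-4 M
AgI(s) ⇌ Ag^+ + I^-, so Q = [Ag^+][I^-]
Q = (2.56 × 10^-5)(1.39 × 10^-4) = 3.6 × 10^-9
Q > Ksp, so AgI will precipitate.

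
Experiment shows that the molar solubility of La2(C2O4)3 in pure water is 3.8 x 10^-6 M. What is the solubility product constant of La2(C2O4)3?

La2(C2O4)3(s) ⇌ 2 La^3+(aq) + 3 C2O4^2-(aq)
With molar solubility s: [La^3+] = 2s, [C2O4^2-] = 3s.
Ksp = [La^3+]^2[C2O4^2-]^3
Substituting: Ksp = (2s)^2(3s)^3 = 108s^5
Ksp = 108 × (3.8 × 10^-6)^5 = 8.6 × 10^-26

8.6 × 10^-26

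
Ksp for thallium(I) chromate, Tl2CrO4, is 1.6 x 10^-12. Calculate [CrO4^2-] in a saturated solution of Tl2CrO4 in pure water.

[CrO4^2-] = 7.4 × 10^-5 M

Tl2CrO4(s) ⇌ 2 Tl^+(aq) + CrO4^2-(aq)
Ksp = [Tl^+]^2[CrO4^2-]
Let s = molar solubility. Then [Tl^+] = 2s and [CrO4^2-] = s.
Ksp = (2s)^2s = 4s^3
s^3 = 1.6 x 10^-12 / 4, so s = 7.37 × 10^-5 M
[CrO4^2-] = s = 7.4 x 10^-5 M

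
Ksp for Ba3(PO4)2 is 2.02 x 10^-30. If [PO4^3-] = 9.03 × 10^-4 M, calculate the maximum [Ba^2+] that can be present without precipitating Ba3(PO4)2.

Ba3(PO4)2(s) <=> 3 Ba^2+(aq) + 2 PO4^3-(aq)
Ksp = [Ba^2+]^3[PO4^3-]^2
Precipitation begins when Q = Ksp. With [PO4^3-] = 9.03 × 10^-4 M:
2.02 x 10^-30 = (9.03 × 10^-4)^2 × [Ba^2+]^3
[Ba^2+] = (2.02 x 10^-30 / 8.154 x 10^-7)^(1/3) = 1.35 × 10^-8 M

[Ba^2+] = 1.35 x 10^-8 M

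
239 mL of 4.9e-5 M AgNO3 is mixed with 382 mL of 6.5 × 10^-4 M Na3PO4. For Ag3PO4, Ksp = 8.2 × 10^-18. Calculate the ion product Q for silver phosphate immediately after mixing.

Q = 2.7 × 10^-18

Total volume = 239 + 382 = 621 mL.
[Ag^+] = 4.9 × 10^-5 × (239/621) = 1.89 x 10^-5 M
[PO4^3-] = 6.5 × 10^-4 × (382/621) = 4.00 × 10^-4 M
Ag3PO4(s) <=> 3 Ag^+(aq) + PO4^3-(aq), so Q = [Ag^+]^3[PO4^3-]
Q = (1.89 × 10^-5)^3(4.00 × 10^-4) = 2.7 x 10^-18
Q < Ksp, so no precipitate of Ag3PO4 forms.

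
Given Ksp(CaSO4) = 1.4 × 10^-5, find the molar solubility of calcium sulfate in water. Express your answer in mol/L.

CaSO4(s) <=> Ca^2+(aq) + SO4^2-(aq)
Ksp = [Ca^2+][SO4^2-]
For each mole of CaSO4 that dissolves: [Ca^2+] = s, [SO4^2-] = s.
Ksp = s × s = s^2
s = √(1.4 × 10^-5) = 3.7 × 10^-3 M

s ≈ 3.7 × 10^-3 M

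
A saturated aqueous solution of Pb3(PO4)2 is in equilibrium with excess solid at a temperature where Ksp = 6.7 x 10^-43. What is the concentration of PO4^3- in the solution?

Pb3(PO4)2(s) <=> 3 Pb^2+ + 2 PO4^3-
Ksp = [Pb^2+]^3[PO4^3-]^2
For each mole of Pb3(PO4)2 that dissolves: [Pb^2+] = 3s, [PO4^3-] = 2s.
Ksp = (3s)^3(2s)^2 = 108s^5
Solving, s = (6.7 x 10^-43/108)^(1/5) = 1.44 × 10^-9 M
[PO4^3-] = 2s = 2.9 × 10^-9 M

2.9 × 10^-9 M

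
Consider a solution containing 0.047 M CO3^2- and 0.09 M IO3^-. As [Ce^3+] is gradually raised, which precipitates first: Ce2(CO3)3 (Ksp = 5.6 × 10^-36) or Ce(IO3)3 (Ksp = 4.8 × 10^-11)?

Precipitation of each salt starts when its ion product equals its Ksp.
For Ce2(CO3)3: 5.6 × 10^-36 = (0.047)^3 × [Ce^3+]^2  ⇒  [Ce^3+] = 2.3 x 10^-16 M.
For Ce(IO3)3: 4.8 × 10^-11 = (0.09)^3 × [Ce^3+]  ⇒  [Ce^3+] = 6.6 × 10^-8 M.
The salt with the lower threshold [Ce^3+] precipitates first: Ce2(CO3)3.

Ce2(CO3)3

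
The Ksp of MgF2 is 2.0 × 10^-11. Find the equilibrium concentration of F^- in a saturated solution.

MgF2(s) ⇌ Mg^2+(aq) + 2 F^-(aq)
Ksp = [Mg^2+][F^-]^2
For each mole of MgF2 that dissolves: [Mg^2+] = s, [F^-] = 2s.
Substituting: Ksp = s(2s)^2 = 4s^3
s^3 = 2.0 × 10^-11 / 4, so s = 1.71 × 10^-4 M
[F^-] = 2s = 3.4 × 10^-4 M

3.4e-4 M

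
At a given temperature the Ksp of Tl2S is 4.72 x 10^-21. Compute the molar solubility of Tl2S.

Tl2S(s) ⇌ 2 Tl^+(aq) + S^2-(aq)
Ksp = [Tl^+]^2[S^2-]
Let s = molar solubility. Then [Tl^+] = 2s and [S^2-] = s.
So Ksp = (2s)^2 × s = 4s^3
s^3 = 4.72 x 10^-21 / 4, so s = 1.06 x 10^-7 M

1.06 x 10^-7 M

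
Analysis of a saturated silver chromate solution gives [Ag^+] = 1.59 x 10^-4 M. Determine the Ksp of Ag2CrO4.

Ksp ≈ 2.01 × 10^-12

Ag2CrO4(s) <=> 2 Ag^+(aq) + CrO4^2-(aq)
Stoichiometry gives [CrO4^2-] = (1/2)[Ag^+] = 7.950 x 10^-5 M.
Ksp = [Ag^+]^2[CrO4^2-]
Ksp = (1.59 × 10^-4)^2 × 7.950 x 10^-5 = 2.01 x 10^-12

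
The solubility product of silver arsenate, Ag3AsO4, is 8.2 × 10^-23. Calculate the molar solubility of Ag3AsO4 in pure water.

Ag3AsO4(s) ⇌ 3 Ag^+ + AsO4^3-
Ksp = [Ag^+]^3[AsO4^3-]
Let s = molar solubility. Then [Ag^+] = 3s and [AsO4^3-] = s.
Substituting: Ksp = (3s)^3s = 27s^4
Solving, s = (8.2 × 10^-23/27)^(1/4) = 1.3 × 10^-6 M

s = 1.3 × 10^-6 M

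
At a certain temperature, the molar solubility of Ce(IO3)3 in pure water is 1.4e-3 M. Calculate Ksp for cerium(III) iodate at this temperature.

1.0 × 10^-10

Ce(IO3)3(s) ⇌ Ce^3+ + 3 IO3^-
If s mol/L of Ce(IO3)3 dissolves, [Ce^3+] = s and [IO3^-] = 3s.
Ksp = [Ce^3+][IO3^-]^3
Substituting: Ksp = s(3s)^3 = 27s^4
Ksp = 27 × (1.4 × 10^-3)^4 = 1.0 x 10^-10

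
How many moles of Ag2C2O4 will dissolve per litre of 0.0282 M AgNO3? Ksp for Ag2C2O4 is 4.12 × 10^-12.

5.18e-9 M

Ag2C2O4(s) <=> 2 Ag^+(aq) + C2O4^2-(aq)
Ksp = [Ag^+]^2[C2O4^2-]
Let s = moles of Ag2C2O4 that dissolve per litre. [Ag^+] = 0.0282 + 2s ≈ 0.0282, [C2O4^2-] = s (since Ag^+ from AgNO3 dominates).
Ksp ≈ (0.0282)^2 × s
s = 5.18 × 10^-9 M
Check: 2s = 1.0 x 10^-8 ≪ 0.0282, so the approximation is valid.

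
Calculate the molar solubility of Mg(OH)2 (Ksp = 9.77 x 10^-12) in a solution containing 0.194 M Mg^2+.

Mg(OH)2(s) ⇌ Mg^2+(aq) + 2 OH^-(aq)
Ksp = [Mg^2+][OH^-]^2
Let s be the molar solubility in this solution. [Mg^2+] = 0.194 + s ≈ 0.194, [OH^-] = 2s (Ksp is small, so little additional dissolves).
Ksp ≈ 0.194 × (2s)^2
s = 3.55 × 10^-6 M
Check: s = 3.5 × 10^-6 ≪ 0.194, so the approximation is valid.

s ≈ 3.55 × 10^-6 M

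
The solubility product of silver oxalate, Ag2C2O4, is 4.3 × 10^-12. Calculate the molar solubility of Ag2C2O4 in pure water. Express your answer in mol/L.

Ag2C2O4(s) ⇌ 2 Ag^+(aq) + C2O4^2-(aq)
Ksp = [Ag^+]^2[C2O4^2-]
If s mol/L of Ag2C2O4 dissolves, [Ag^+] = 2s and [C2O4^2-] = s.
Substituting: Ksp = (2s)^2s = 4s^3
s = (4.3 × 10^-12 / 4)^(1/3) = 1.0 × 10^-4 M

s ≈ 1.0e-4 M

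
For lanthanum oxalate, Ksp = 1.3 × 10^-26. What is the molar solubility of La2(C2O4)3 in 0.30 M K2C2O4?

s = 3.5 × 10^-13 M

La2(C2O4)3(s) ⇌ 2 La^3+ + 3 C2O4^2-
Ksp = [La^3+]^2[C2O4^2-]^3
If s mol/L dissolves here, [La^3+] = 2s, [C2O4^2-] = 0.30 + 3s ≈ 0.30 (common-ion effect: C2O4^2- is already 0.30 M).
Ksp ≈ (2s)^2 × (0.30)^3
s = 3.5 × 10^-13 M
Check: 3s = 1.0 x 10^-12 ≪ 0.30, so the approximation is valid.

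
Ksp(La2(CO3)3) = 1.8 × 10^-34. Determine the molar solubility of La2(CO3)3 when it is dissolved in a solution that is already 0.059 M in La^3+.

La2(CO3)3(s) <=> 2 La^3+ + 3 CO3^2-
Ksp = [La^3+]^2[CO3^2-]^3
Let s be the molar solubility in this solution. [La^3+] = 0.059 + 2s ≈ 0.059, [CO3^2-] = 3s (common-ion effect: La^3+ is already 0.059 M).
Ksp ≈ (0.059)^2 × (3s)^3
s = 1.2 x 10^-11 M
Check: 2s = 2.5 x 10^-11 ≪ 0.059, so the approximation is valid.

s = 1.2 × 10^-11 M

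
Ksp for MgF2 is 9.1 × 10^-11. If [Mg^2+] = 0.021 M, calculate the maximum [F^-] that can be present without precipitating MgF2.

6.6 × 10^-5 M

MgF2(s) ⇌ Mg^2+ + 2 F^-
Ksp = [Mg^2+][F^-]^2
Precipitation begins when Q = Ksp. With [Mg^2+] = 0.021 M:
9.1 × 10^-11 = (0.021) × [F^-]^2
[F^-] = (9.1 × 10^-11 / 2.1 × 10^-2)^(1/2) = 6.6 × 10^-5 M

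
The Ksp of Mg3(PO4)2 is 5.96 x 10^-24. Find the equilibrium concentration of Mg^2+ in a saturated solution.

2.66 × 10^-5 M

Mg3(PO4)2(s) ⇌ 3 Mg^2+(aq) + 2 PO4^3-(aq)
Ksp = [Mg^2+]^3[PO4^3-]^2
Let s = molar solubility. Then [Mg^2+] = 3s and [PO4^3-] = 2s.
Substituting: Ksp = (3s)^3(2s)^2 = 108s^5
Solving, s = (5.96 x 10^-24/108)^(1/5) = 8.879 x 10^-6 M
[Mg^2+] = 3s = 2.66 × 10^-5 M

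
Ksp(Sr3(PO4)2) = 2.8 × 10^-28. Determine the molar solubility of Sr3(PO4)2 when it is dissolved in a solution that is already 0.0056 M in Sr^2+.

s = 2.0e-11 M

Sr3(PO4)2(s) ⇌ 3 Sr^2+ + 2 PO4^3-
Ksp = [Sr^2+]^3[PO4^3-]^2
Let s = moles of Sr3(PO4)2 that dissolve per litre. [Sr^2+] = 0.0056 + 3s ≈ 0.0056, [PO4^3-] = 2s (common-ion effect: Sr^2+ is already 0.0056 M).
Ksp ≈ (0.0056)^3 × (2s)^2
s = 2.0 x 10^-11 M
Check: 3s = 6.0 x 10^-11 ≪ 0.0056, so the approximation is valid.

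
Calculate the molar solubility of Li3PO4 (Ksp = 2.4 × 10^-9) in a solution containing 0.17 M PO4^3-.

Li3PO4(s) ⇌ 3 Li^+ + PO4^3-
Ksp = [Li^+]^3[PO4^3-]
If s mol/L dissolves here, [Li^+] = 3s, [PO4^3-] = 0.17 + s ≈ 0.17 (Ksp is small, so little additional dissolves).
Ksp ≈ (3s)^3 × 0.17
s = 8.1 × 10^-4 M
Check: s = 8.1 x 10^-4 ≪ 0.17, so the approximation is valid.

8.1 × 10^-4 M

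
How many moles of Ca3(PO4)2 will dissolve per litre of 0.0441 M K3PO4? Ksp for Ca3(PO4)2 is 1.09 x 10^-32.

Ca3(PO4)2(s) ⇌ 3 Ca^2+ + 2 PO4^3-
Ksp = [Ca^2+]^3[PO4^3-]^2
Let s be the molar solubility in this solution. [Ca^2+] = 3s, [PO4^3-] = 0.0441 + 2s ≈ 0.0441 (Ksp is small, so little additional dissolves).
Ksp ≈ (3s)^3 × (0.0441)^2
s = 5.92 × 10^-11 M
Check: 2s = 1.2 × 10^-10 ≪ 0.0441, so the approximation is valid.

s ≈ 5.92 x 10^-11 M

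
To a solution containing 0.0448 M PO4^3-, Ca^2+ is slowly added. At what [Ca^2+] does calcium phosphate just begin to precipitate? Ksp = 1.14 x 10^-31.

[Ca^2+] = 3.84 × 10^-10 M

Ca3(PO4)2(s) ⇌ 3 Ca^2+ + 2 PO4^3-
Ksp = [Ca^2+]^3[PO4^3-]^2
Precipitation begins when Q = Ksp. With [PO4^3-] = 0.0448 M:
1.14 x 10^-31 = (0.0448)^2 × [Ca^2+]^3
[Ca^2+] = (1.14 x 10^-31 / 2.007 × 10^-3)^(1/3) = 3.84 × 10^-10 M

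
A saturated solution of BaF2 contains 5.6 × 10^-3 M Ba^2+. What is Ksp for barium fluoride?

Ksp = 7.0 x 10^-7

BaF2(s) ⇌ Ba^2+ + 2 F^-
Stoichiometry gives [F^-] = (2/1)[Ba^2+] = 1.12 × 10^-2 M.
Ksp = [Ba^2+][F^-]^2
Ksp = 5.6 x 10^-3 × (1.12 x 10^-2)^2 = 7.0 × 10^-7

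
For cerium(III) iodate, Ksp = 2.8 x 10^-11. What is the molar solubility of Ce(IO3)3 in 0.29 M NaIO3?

Ce(IO3)3(s) <=> Ce^3+ + 3 IO3^-
Ksp = [Ce^3+][IO3^-]^3
Let s = moles of Ce(IO3)3 that dissolve per litre. [Ce^3+] = s, [IO3^-] = 0.29 + 3s ≈ 0.29 (since IO3^- from NaIO3 dominates).
Ksp ≈ s × (0.29)^3
s = 1.1 x 10^-9 M
Check: 3s = 3.4 × 10^-9 ≪ 0.29, so the approximation is valid.

s = 1.1 x 10^-9 M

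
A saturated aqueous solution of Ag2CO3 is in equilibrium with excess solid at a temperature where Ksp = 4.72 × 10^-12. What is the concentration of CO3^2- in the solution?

Ag2CO3(s) ⇌ 2 Ag^+(aq) + CO3^2-(aq)
Ksp = [Ag^+]^2[CO3^2-]
If s mol/L of Ag2CO3 dissolves, [Ag^+] = 2s and [CO3^2-] = s.
Ksp = (2s)^2s = 4s^3
s = (4.72 × 10^-12 / 4)^(1/3) = 1.057 x 10^-4 M
[CO3^2-] = s = 1.06 x 10^-4 M

[CO3^2-] ≈ 1.06 x 10^-4 M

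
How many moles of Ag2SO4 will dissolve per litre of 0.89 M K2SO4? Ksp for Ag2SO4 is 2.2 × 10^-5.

s ≈ 2.5 x 10^-3 M

Ag2SO4(s) <=> 2 Ag^+(aq) + SO4^2-(aq)
Ksp = [Ag^+]^2[SO4^2-]
Let s = moles of Ag2SO4 that dissolve per litre. [Ag^+] = 2s, [SO4^2-] = 0.89 + s ≈ 0.89 (since SO4^2- from K2SO4 dominates).
Ksp ≈ (2s)^2 × 0.89
s = 2.5 x 10^-3 M
Check: s = 2.5 × 10^-3 ≪ 0.89, so the approximation is valid.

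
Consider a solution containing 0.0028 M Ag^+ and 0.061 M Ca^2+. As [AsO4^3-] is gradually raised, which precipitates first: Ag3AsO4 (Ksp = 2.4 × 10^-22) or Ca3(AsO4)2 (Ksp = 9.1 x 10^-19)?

Ag3AsO4

Each salt begins to precipitate when Q = Ksp, i.e. when [AsO4^3-] reaches its threshold.
For Ag3AsO4: 2.4 × 10^-22 = (0.0028)^3 × [AsO4^3-]  ⇒  [AsO4^3-] = 1.1 × 10^-14 M.
For Ca3(AsO4)2: 9.1 x 10^-19 = (0.061)^3 × [AsO4^3-]^2  ⇒  [AsO4^3-] = 6.3 × 10^-8 M.
The salt with the lower threshold [AsO4^3-] precipitates first: Ag3AsO4.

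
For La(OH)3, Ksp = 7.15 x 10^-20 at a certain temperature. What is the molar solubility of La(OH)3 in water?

7.17 x 10^-6 M

La(OH)3(s) ⇌ La^3+ + 3 OH^-
Ksp = [La^3+][OH^-]^3
For each mole of La(OH)3 that dissolves: [La^3+] = s, [OH^-] = 3s.
Substituting: Ksp = s(3s)^3 = 27s^4
Solving, s = (7.15 x 10^-20/27)^(1/4) = 7.17 × 10^-6 M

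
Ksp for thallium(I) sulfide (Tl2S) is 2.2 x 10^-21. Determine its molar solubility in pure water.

Tl2S(s) ⇌ 2 Tl^+(aq) + S^2-(aq)
Ksp = [Tl^+]^2[S^2-]
For each mole of Tl2S that dissolves: [Tl^+] = 2s, [S^2-] = s.
So Ksp = (2s)^2 × s = 4s^3
Solving, s = (2.2 x 10^-21/4)^(1/3) = 8.2 × 10^-8 M

8.2e-8 M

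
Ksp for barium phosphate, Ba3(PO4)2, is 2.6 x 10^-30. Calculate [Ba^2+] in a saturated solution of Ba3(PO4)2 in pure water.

[Ba^2+] ≈ 1.4e-6 M

Ba3(PO4)2(s) ⇌ 3 Ba^2+(aq) + 2 PO4^3-(aq)
Ksp = [Ba^2+]^3[PO4^3-]^2
With molar solubility s: [Ba^2+] = 3s, [PO4^3-] = 2s.
So Ksp = (3s)^3 × (2s)^2 = 108s^5
Solving, s = (2.6 x 10^-30/108)^(1/5) = 4.75 × 10^-7 M
[Ba^2+] = 3s = 1.4 × 10^-6 M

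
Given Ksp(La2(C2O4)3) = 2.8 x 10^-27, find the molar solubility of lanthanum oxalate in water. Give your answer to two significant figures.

La2(C2O4)3(s) ⇌ 2 La^3+ + 3 C2O4^2-
Ksp = [La^3+]^2[C2O4^2-]^3
If s mol/L of La2(C2O4)3 dissolves, [La^3+] = 2s and [C2O4^2-] = 3s.
Ksp = (2s)^2(3s)^3 = 108s^5
Solving, s = (2.8 x 10^-27/108)^(1/5) = 1.9 x 10^-6 M

s = 1.9 × 10^-6 M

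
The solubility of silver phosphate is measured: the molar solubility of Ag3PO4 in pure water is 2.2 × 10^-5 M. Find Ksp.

6.3 x 10^-18

Ag3PO4(s) ⇌ 3 Ag^+ + PO4^3-
For each mole of Ag3PO4 that dissolves: [Ag^+] = 3s, [PO4^3-] = s.
Ksp = [Ag^+]^3[PO4^3-]
Ksp = (3s)^3s = 27s^4
With s = 2.2 x 10^-5: Ksp = 6.3 × 10^-18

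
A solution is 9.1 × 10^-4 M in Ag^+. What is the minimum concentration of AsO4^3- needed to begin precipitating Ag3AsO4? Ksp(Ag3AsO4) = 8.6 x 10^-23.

Ag3AsO4(s) ⇌ 3 Ag^+ + AsO4^3-
Ksp = [Ag^+]^3[AsO4^3-]
Precipitation begins when Q = Ksp. With [Ag^+] = 9.1 × 10^-4 M:
8.6 x 10^-23 = (9.1 × 10^-4)^3 × [AsO4^3-]
[AsO4^3-] = (8.6 x 10^-23 / 7.54 × 10^-10) = 1.1 × 10^-13 M

[AsO4^3-] = 1.1e-13 M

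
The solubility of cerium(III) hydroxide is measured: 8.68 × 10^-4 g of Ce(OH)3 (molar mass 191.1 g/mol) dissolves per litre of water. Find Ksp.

Molar solubility s = (8.68 × 10^-4 g/L) / (191.1 g/mol) = 4.542 × 10^-6 M.
Ce(OH)3(s) ⇌ Ce^3+(aq) + 3 OH^-(aq)
If s mol/L of Ce(OH)3 dissolves, [Ce^3+] = s and [OH^-] = 3s.
Ksp = [Ce^3+][OH^-]^3
Substituting: Ksp = s(3s)^3 = 27s^4
Ksp = 27 × (4.542 × 10^-6)^4 = 1.15 × 10^-20

Ksp ≈ 1.15e-20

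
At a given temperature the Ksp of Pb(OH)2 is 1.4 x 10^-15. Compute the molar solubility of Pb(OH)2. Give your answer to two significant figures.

s ≈ 7.0e-6 M

Pb(OH)2(s) <=> Pb^2+ + 2 OH^-
Ksp = [Pb^2+][OH^-]^2
If s mol/L of Pb(OH)2 dissolves, [Pb^2+] = s and [OH^-] = 2s.
Substituting: Ksp = s(2s)^2 = 4s^3
Solving, s = (1.4 x 10^-15/4)^(1/3) = 7.0 × 10^-6 M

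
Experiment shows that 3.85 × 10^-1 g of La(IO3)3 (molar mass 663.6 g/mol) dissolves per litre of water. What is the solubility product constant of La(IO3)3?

Molar solubility s = (3.85 × 10^-1 g/L) / (663.6 g/mol) = 5.802 × 10^-4 M.
La(IO3)3(s) ⇌ La^3+ + 3 IO3^-
For each mole of La(IO3)3 that dissolves: [La^3+] = s, [IO3^-] = 3s.
Ksp = [La^3+][IO3^-]^3
So Ksp = s × (3s)^3 = 27s^4
Ksp = 27 × (5.802 x 10^-4)^4 = 3.06 x 10^-12

Ksp ≈ 3.06 × 10^-12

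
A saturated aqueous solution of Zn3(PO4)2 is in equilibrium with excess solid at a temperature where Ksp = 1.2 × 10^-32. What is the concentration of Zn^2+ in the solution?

[Zn^2+] = 4.9 x 10^-7 M

Zn3(PO4)2(s) <=> 3 Zn^2+ + 2 PO4^3-
Ksp = [Zn^2+]^3[PO4^3-]^2
For each mole of Zn3(PO4)2 that dissolves: [Zn^2+] = 3s, [PO4^3-] = 2s.
Substituting: Ksp = (3s)^3(2s)^2 = 108s^5
Solving, s = (1.2 × 10^-32/108)^(1/5) = 1.62 × 10^-7 M
[Zn^2+] = 3s = 4.9 x 10^-7 M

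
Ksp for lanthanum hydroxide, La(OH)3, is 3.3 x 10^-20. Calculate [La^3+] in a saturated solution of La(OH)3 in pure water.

La(OH)3(s) ⇌ La^3+ + 3 OH^-
Ksp = [La^3+][OH^-]^3
With molar solubility s: [La^3+] = s, [OH^-] = 3s.
So Ksp = s × (3s)^3 = 27s^4
s^4 = 3.3 x 10^-20 / 27, so s = 5.91 x 10^-6 M
[La^3+] = s = 5.9 × 10^-6 M

[La^3+] ≈ 5.9 × 10^-6 M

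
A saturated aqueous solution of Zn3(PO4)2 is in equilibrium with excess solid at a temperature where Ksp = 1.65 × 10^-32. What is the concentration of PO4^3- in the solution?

[PO4^3-] ≈ 3.45 × 10^-7 M

Zn3(PO4)2(s) ⇌ 3 Zn^2+ + 2 PO4^3-
Ksp = [Zn^2+]^3[PO4^3-]^2
Let s = molar solubility. Then [Zn^2+] = 3s and [PO4^3-] = 2s.
So Ksp = (3s)^3 × (2s)^2 = 108s^5
Solving, s = (1.65 × 10^-32/108)^(1/5) = 1.725 × 10^-7 M
[PO4^3-] = 2s = 3.45 × 10^-7 M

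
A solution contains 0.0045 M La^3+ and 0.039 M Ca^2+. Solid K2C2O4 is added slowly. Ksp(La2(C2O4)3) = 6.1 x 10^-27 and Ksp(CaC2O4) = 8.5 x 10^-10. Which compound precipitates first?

Each salt begins to precipitate when Q = Ksp, i.e. when [C2O4^2-] reaches its threshold.
For La2(C2O4)3: 6.1 x 10^-27 = (0.0045)^2 × [C2O4^2-]^3  ⇒  [C2O4^2-] = 6.7 × 10^-8 M.
For CaC2O4: 8.5 x 10^-10 = 0.039 × [C2O4^2-]  ⇒  [C2O4^2-] = 2.2 × 10^-8 M.
The salt with the lower threshold [C2O4^2-] precipitates first: CaC2O4.

CaC2O4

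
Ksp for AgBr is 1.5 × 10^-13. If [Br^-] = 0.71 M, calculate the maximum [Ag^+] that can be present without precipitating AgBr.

AgBr(s) <=> Ag^+(aq) + Br^-(aq)
Ksp = [Ag^+][Br^-]
Precipitation begins when Q = Ksp. With [Br^-] = 0.71 M:
1.5 × 10^-13 = (0.71) × [Ag^+]
[Ag^+] = (1.5 × 10^-13 / 7.1 x 10^-1) = 2.1 x 10^-13 M

[Ag^+] = 2.1e-13 M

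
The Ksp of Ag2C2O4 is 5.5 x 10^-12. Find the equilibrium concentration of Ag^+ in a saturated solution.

[Ag^+] = 2.2 × 10^-4 M

Ag2C2O4(s) <=> 2 Ag^+ + C2O4^2-
Ksp = [Ag^+]^2[C2O4^2-]
Let s = molar solubility. Then [Ag^+] = 2s and [C2O4^2-] = s.
Substituting: Ksp = (2s)^2s = 4s^3
s^3 = 5.5 x 10^-12 / 4, so s = 1.11 × 10^-4 M
[Ag^+] = 2s = 2.2 × 10^-4 M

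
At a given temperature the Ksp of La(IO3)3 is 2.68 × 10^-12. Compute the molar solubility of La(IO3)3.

La(IO3)3(s) ⇌ La^3+ + 3 IO3^-
Ksp = [La^3+][IO3^-]^3
For each mole of La(IO3)3 that dissolves: [La^3+] = s, [IO3^-] = 3s.
Substituting: Ksp = s(3s)^3 = 27s^4
s^4 = 2.68 × 10^-12 / 27, so s = 5.61 × 10^-4 M

s = 5.61 x 10^-4 M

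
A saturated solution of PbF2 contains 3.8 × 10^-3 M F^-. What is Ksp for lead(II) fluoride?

2.7 × 10^-8

PbF2(s) ⇌ Pb^2+(aq) + 2 F^-(aq)
Stoichiometry gives [Pb^2+] = (1/2)[F^-] = 1.90 x 10^-3 M.
Ksp = [Pb^2+][F^-]^2
Ksp = 1.90 × 10^-3 × (3.8 × 10^-3)^2 = 2.7 × 10^-8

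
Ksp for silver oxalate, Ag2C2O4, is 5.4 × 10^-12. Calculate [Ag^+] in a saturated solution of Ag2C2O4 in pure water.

2.2 x 10^-4 M

Ag2C2O4(s) ⇌ 2 Ag^+ + C2O4^2-
Ksp = [Ag^+]^2[C2O4^2-]
For each mole of Ag2C2O4 that dissolves: [Ag^+] = 2s, [C2O4^2-] = s.
So Ksp = (2s)^2 × s = 4s^3
s = (5.4 × 10^-12 / 4)^(1/3) = 1.11 × 10^-4 M
[Ag^+] = 2s = 2.2 × 10^-4 M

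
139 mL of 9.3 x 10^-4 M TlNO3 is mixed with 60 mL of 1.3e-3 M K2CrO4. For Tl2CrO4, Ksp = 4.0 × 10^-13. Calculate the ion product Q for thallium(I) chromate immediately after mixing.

Total volume = 139 + 60 = 199 mL.
[Tl^+] = 9.3 x 10^-4 × (139/199) = 6.50 × 10^-4 M
[CrO4^2-] = 1.3 × 10^-3 × (60/199) = 3.92 × 10^-4 M
Tl2CrO4(s) ⇌ 2 Tl^+(aq) + CrO4^2-(aq), so Q = [Tl^+]^2[CrO4^2-]
Q = (6.50 × 10^-4)^2(3.92 x 10^-4) = 1.7 × 10^-10
Q > Ksp, so Tl2CrO4 will precipitate.

Q ≈ 1.7 × 10^-10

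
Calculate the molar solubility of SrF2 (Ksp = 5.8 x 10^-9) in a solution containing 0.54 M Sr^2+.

s = 5.2 × 10^-5 M

SrF2(s) ⇌ Sr^2+(aq) + 2 F^-(aq)
Ksp = [Sr^2+][F^-]^2
Let s = moles of SrF2 that dissolve per litre. [Sr^2+] = 0.54 + s ≈ 0.54, [F^-] = 2s (since the Sr^2+ already present dominates).
Ksp ≈ 0.54 × (2s)^2
s = 5.2 × 10^-5 M
Check: s = 5.2 × 10^-5 ≪ 0.54, so the approximation is valid.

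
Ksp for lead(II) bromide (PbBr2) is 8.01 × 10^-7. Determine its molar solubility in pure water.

PbBr2(s) <=> Pb^2+(aq) + 2 Br^-(aq)
Ksp = [Pb^2+][Br^-]^2
If s mol/L of PbBr2 dissolves, [Pb^2+] = s and [Br^-] = 2s.
Ksp = s(2s)^2 = 4s^3
Solving, s = (8.01 × 10^-7/4)^(1/3) = 5.85 × 10^-3 M

s ≈ 5.85e-3 M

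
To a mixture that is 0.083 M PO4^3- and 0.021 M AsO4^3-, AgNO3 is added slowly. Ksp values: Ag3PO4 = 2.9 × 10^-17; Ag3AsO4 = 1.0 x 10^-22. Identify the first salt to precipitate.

Ag3AsO4

Precipitation of each salt starts when its ion product equals its Ksp.
For Ag3PO4: 2.9 × 10^-17 = 0.083 × [Ag^+]^3  ⇒  [Ag^+] = 7.0 × 10^-6 M.
For Ag3AsO4: 1.0 x 10^-22 = 0.021 × [Ag^+]^3  ⇒  [Ag^+] = 1.7 × 10^-7 M.
The salt with the lower threshold [Ag^+] precipitates first: Ag3AsO4.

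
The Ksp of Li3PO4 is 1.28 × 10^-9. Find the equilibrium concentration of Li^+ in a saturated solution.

Li3PO4(s) <=> 3 Li^+(aq) + PO4^3-(aq)
Ksp = [Li^+]^3[PO4^3-]
If s mol/L of Li3PO4 dissolves, [Li^+] = 3s and [PO4^3-] = s.
Ksp = (3s)^3s = 27s^4
Solving, s = (1.28 × 10^-9/27)^(1/4) = 2.624 × 10^-3 M
[Li^+] = 3s = 7.87 × 10^-3 M

[Li^+] ≈ 7.87 x 10^-3 M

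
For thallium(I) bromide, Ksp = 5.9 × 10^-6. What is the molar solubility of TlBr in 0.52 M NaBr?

TlBr(s) ⇌ Tl^+ + Br^-
Ksp = [Tl^+][Br^-]
If s mol/L dissolves here, [Tl^+] = s, [Br^-] = 0.52 + s ≈ 0.52 (common-ion effect: Br^- is already 0.52 M).
Ksp ≈ s × 0.52
s = 1.1 × 10^-5 M
Check: s = 1.1 x 10^-5 ≪ 0.52, so the approximation is valid.

1.1 × 10^-5 M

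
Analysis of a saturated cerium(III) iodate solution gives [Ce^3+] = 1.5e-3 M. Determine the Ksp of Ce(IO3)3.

Ksp = 1.4 x 10^-10

Ce(IO3)3(s) ⇌ Ce^3+(aq) + 3 IO3^-(aq)
Stoichiometry gives [IO3^-] = (3/1)[Ce^3+] = 4.50 × 10^-3 M.
Ksp = [Ce^3+][IO3^-]^3
Ksp = 1.5 × 10^-3 × (4.50 × 10^-3)^3 = 1.4 × 10^-10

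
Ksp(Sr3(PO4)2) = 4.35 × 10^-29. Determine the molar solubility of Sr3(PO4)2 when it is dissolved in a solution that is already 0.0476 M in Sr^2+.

s ≈ 3.18 x 10^-13 M

Sr3(PO4)2(s) ⇌ 3 Sr^2+(aq) + 2 PO4^3-(aq)
Ksp = [Sr^2+]^3[PO4^3-]^2
If s mol/L dissolves here, [Sr^2+] = 0.0476 + 3s ≈ 0.0476, [PO4^3-] = 2s (since the Sr^2+ already present dominates).
Ksp ≈ (0.0476)^3 × (2s)^2
s = 3.18 × 10^-13 M
Check: 3s = 9.5 x 10^-13 ≪ 0.0476, so the approximation is valid.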